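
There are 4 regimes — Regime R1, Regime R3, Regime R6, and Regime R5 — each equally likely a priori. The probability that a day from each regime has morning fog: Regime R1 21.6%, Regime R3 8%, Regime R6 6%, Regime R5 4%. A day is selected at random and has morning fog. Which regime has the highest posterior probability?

Since the prior is uniform, the posterior is proportional to the likelihood:
  Regime R1: 0.216
  Regime R3: 0.08
  Regime R6: 0.06
  Regime R5: 0.04
Normalizing constant = 0.396.
Largest term belongs to Regime R1, so Regime R1 is most probable.

Regime R1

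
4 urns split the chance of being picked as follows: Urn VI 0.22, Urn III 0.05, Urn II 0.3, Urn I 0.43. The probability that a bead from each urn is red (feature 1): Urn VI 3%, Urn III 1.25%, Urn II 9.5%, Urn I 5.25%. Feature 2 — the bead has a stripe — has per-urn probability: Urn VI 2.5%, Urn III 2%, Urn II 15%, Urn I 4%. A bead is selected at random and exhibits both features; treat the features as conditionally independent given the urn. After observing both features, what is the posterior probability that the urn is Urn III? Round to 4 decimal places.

0.0023

By Bayes' rule, posterior ∝ prior × likelihood:
  Urn VI: 0.22 × 0.03 × 0.025 = 0.000165
  Urn III: 0.05 × 0.0125 × 0.02 = 0.0000125
  Urn II: 0.3 × 0.095 × 0.15 = 0.004275
  Urn I: 0.43 × 0.0525 × 0.04 = 0.000903
Normalizing constant = 0.0053555.
P(Urn III | evidence) = 0.0000125 / 0.0053555 ≈ 0.0023.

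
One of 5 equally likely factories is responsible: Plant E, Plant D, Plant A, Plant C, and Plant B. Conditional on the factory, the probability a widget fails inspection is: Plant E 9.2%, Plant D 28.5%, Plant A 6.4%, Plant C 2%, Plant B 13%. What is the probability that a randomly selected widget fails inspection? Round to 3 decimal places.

0.118

Since the prior is uniform, the posterior is proportional to the likelihood:
  Plant E: 0.092
  Plant D: 0.285
  Plant A: 0.064
  Plant C: 0.02
  Plant B: 0.13
P(nonconforming) = (1/5) × (0.092 + 0.285 + 0.064 + 0.02 + 0.13) = 0.591/5 ≈ 0.118.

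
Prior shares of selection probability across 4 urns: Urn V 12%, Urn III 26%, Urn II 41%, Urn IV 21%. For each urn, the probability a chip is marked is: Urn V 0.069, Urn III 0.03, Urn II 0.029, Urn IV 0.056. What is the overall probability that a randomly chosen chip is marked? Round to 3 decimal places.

0.040

Unnormalized posteriors (prior × likelihood):
  Urn V: 0.12 × 0.069 = 0.00828
  Urn III: 0.26 × 0.03 = 0.0078
  Urn II: 0.41 × 0.029 = 0.01189
  Urn IV: 0.21 × 0.056 = 0.01176
P(marked) = 0.00828 + 0.0078 + 0.01189 + 0.01176 = 0.03973 → 0.040.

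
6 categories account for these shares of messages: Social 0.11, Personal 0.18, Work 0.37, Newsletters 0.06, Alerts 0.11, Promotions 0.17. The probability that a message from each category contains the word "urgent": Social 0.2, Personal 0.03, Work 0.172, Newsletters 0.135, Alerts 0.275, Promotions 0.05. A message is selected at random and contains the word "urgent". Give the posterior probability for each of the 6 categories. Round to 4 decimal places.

Unnormalized posteriors (prior × likelihood):
  Social: 0.11 × 0.2 = 0.022
  Personal: 0.18 × 0.03 = 0.0054
  Work: 0.37 × 0.172 = 0.06364
  Newsletters: 0.06 × 0.135 = 0.0081
  Alerts: 0.11 × 0.275 = 0.03025
  Promotions: 0.17 × 0.05 = 0.0085
Total = 0.13789.
P(Social | urgent-flag) = 0.022/0.13789 ≈ 0.1595
P(Personal | urgent-flag) = 0.0054/0.13789 ≈ 0.0392
P(Work | urgent-flag) = 0.06364/0.13789 ≈ 0.4615
P(Newsletters | urgent-flag) = 0.0081/0.13789 ≈ 0.0587
P(Alerts | urgent-flag) = 0.03025/0.13789 ≈ 0.2194
P(Promotions | urgent-flag) = 0.0085/0.13789 ≈ 0.0616

Social 0.1595, Personal 0.0392, Work 0.4615, Newsletters 0.0587, Alerts 0.2194, Promotions 0.0616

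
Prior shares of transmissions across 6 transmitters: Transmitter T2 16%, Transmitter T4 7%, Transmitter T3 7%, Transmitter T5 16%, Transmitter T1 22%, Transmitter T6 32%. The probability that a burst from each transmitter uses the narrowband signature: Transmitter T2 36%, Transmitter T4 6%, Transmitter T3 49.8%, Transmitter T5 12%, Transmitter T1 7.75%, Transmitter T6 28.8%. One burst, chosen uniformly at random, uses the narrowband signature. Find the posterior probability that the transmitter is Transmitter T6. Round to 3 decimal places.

0.409

Unnormalized posteriors (prior × likelihood):
  Transmitter T2: 0.16 × 0.36 = 0.0576
  Transmitter T4: 0.07 × 0.06 = 0.0042
  Transmitter T3: 0.07 × 0.498 = 0.03486
  Transmitter T5: 0.16 × 0.12 = 0.0192
  Transmitter T1: 0.22 × 0.0775 = 0.01705
  Transmitter T6: 0.32 × 0.288 = 0.09216
Total = 0.22507.
P(Transmitter T6 | evidence) = 0.09216 / 0.22507 ≈ 0.409.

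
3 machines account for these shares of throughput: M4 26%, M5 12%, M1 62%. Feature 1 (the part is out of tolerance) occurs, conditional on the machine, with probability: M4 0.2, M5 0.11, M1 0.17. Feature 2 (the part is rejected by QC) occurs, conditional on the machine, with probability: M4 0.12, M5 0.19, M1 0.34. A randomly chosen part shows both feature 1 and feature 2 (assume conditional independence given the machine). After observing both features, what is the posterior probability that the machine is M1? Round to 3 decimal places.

Unnormalized posteriors (prior × likelihood):
  M4: 0.26 × 0.2 × 0.12 = 0.00624
  M5: 0.12 × 0.11 × 0.19 = 0.002508
  M1: 0.62 × 0.17 × 0.34 = 0.035836
Sum = 0.044584.
P(M1 | evidence) = 0.035836 / 0.044584 ≈ 0.804.

0.804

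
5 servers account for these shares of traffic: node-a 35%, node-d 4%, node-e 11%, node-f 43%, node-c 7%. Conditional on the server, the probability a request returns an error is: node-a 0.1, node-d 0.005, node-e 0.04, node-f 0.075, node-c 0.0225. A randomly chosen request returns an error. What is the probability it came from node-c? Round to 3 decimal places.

0.021

Prior × likelihood for each hypothesis:
  node-a: 0.35 × 0.1 = 0.035
  node-d: 0.04 × 0.005 = 0.0002
  node-e: 0.11 × 0.04 = 0.0044
  node-f: 0.43 × 0.075 = 0.03225
  node-c: 0.07 × 0.0225 = 0.001575
Normalizing constant = 0.073425.
P(node-c | evidence) = 0.001575 / 0.073425 ≈ 0.021.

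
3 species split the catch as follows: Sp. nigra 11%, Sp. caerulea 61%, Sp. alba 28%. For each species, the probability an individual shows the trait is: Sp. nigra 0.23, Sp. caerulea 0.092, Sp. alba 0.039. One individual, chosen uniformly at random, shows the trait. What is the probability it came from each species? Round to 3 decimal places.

Prior × likelihood for each hypothesis:
  Sp. nigra: 0.11 × 0.23 = 0.0253
  Sp. caerulea: 0.61 × 0.092 = 0.05612
  Sp. alba: 0.28 × 0.039 = 0.01092
Sum = 0.09234.
P(Sp. nigra | trait) = 0.0253/0.09234 ≈ 0.274
P(Sp. caerulea | trait) = 0.05612/0.09234 ≈ 0.608
P(Sp. alba | trait) = 0.01092/0.09234 ≈ 0.118

Sp. nigra 0.274, Sp. caerulea 0.608, Sp. alba 0.118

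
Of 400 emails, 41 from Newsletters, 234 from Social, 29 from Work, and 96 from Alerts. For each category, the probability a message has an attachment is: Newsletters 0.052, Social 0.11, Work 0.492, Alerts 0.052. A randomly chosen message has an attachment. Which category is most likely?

Social

Compute prior × likelihood for every hypothesis:
  Newsletters: 0.1025 × 0.052 = 0.00533
  Social: 0.585 × 0.11 = 0.06435
  Work: 0.0725 × 0.492 = 0.03567
  Alerts: 0.24 × 0.052 = 0.01248
Normalizing constant = 0.11783.
Largest term belongs to Social, so Social is most probable.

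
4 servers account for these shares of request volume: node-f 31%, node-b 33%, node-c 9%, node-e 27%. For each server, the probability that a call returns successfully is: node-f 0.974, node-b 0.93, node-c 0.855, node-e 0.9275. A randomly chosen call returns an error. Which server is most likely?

Taking complements, P(error | each) = node-f 0.026, node-b 0.07, node-c 0.145, node-e 0.0725.
By Bayes' rule, posterior ∝ prior × likelihood:
  node-f: 0.31 × 0.026 = 0.00806
  node-b: 0.33 × 0.07 = 0.0231
  node-c: 0.09 × 0.145 = 0.01305
  node-e: 0.27 × 0.0725 = 0.019575
Sum = 0.063785.
Largest term belongs to node-b, so node-b is most probable.

node-b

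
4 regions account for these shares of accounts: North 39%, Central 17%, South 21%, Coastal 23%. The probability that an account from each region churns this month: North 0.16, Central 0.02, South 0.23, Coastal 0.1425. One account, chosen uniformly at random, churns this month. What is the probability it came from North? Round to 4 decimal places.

0.4249

Compute prior × likelihood for every hypothesis:
  North: 0.39 × 0.16 = 0.0624
  Central: 0.17 × 0.02 = 0.0034
  South: 0.21 × 0.23 = 0.0483
  Coastal: 0.23 × 0.1425 = 0.032775
Total = 0.146875.
P(North | evidence) = 0.0624 / 0.146875 ≈ 0.4249.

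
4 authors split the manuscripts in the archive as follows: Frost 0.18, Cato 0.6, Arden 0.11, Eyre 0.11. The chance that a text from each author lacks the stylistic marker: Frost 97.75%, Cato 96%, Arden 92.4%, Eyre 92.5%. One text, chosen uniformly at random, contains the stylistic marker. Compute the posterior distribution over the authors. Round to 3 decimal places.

Frost 0.091, Cato 0.537, Arden 0.187, Eyre 0.185

Taking complements, P(marker | each) = Frost 0.0225, Cato 0.04, Arden 0.076, Eyre 0.075.
Prior × likelihood for each hypothesis:
  Frost: 0.18 × 0.0225 = 0.00405
  Cato: 0.6 × 0.04 = 0.024
  Arden: 0.11 × 0.076 = 0.00836
  Eyre: 0.11 × 0.075 = 0.00825
Normalizing constant = 0.04466.
P(Frost | marker) = 0.00405/0.04466 ≈ 0.091
P(Cato | marker) = 0.024/0.04466 ≈ 0.537
P(Arden | marker) = 0.00836/0.04466 ≈ 0.187
P(Eyre | marker) = 0.00825/0.04466 ≈ 0.185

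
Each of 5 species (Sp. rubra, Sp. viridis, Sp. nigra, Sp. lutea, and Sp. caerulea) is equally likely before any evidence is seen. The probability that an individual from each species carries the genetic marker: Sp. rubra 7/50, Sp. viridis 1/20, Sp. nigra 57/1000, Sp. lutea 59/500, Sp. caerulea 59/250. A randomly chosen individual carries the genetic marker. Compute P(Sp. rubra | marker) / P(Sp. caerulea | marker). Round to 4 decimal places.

With a uniform prior (1/5 each), posterior ∝ likelihood:
  Sp. rubra: 0.14
  Sp. viridis: 0.05
  Sp. nigra: 0.057
  Sp. lutea: 0.118
  Sp. caerulea: 0.236
Normalizing constant = 0.601.
The ratio is 0.14 / 0.236 (the normalizer cancels) = 0.5932.

0.5932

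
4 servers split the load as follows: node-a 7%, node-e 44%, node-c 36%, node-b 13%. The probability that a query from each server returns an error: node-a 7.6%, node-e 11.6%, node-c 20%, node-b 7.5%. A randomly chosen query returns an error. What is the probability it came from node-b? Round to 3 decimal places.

Prior × likelihood for each hypothesis:
  node-a: 0.07 × 0.076 = 0.00532
  node-e: 0.44 × 0.116 = 0.05104
  node-c: 0.36 × 0.2 = 0.072
  node-b: 0.13 × 0.075 = 0.00975
Normalizing constant = 0.13811.
P(node-b | evidence) = 0.00975 / 0.13811 ≈ 0.071.

0.071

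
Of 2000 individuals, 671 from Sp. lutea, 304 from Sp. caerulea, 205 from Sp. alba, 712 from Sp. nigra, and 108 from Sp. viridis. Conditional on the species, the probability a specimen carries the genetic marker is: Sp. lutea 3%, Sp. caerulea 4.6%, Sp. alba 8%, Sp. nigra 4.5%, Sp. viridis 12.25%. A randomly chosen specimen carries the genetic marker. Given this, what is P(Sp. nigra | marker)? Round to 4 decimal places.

0.3345

By Bayes' rule, posterior ∝ prior × likelihood:
  Sp. lutea: 0.3355 × 0.03 = 0.010065
  Sp. caerulea: 0.152 × 0.046 = 0.006992
  Sp. alba: 0.1025 × 0.08 = 0.0082
  Sp. nigra: 0.356 × 0.045 = 0.01602
  Sp. viridis: 0.054 × 0.1225 = 0.006615
Normalizing constant = 0.047892.
P(Sp. nigra | evidence) = 0.01602 / 0.047892 ≈ 0.3345.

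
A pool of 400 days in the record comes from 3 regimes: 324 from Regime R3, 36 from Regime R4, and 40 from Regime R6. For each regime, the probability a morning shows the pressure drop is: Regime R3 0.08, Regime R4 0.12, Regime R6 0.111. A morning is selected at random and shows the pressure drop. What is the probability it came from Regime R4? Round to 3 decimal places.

Unnormalized posteriors (prior × likelihood):
  Regime R3: 0.81 × 0.08 = 0.0648
  Regime R4: 0.09 × 0.12 = 0.0108
  Regime R6: 0.1 × 0.111 = 0.0111
Sum = 0.0867.
P(Regime R4 | evidence) = 0.0108 / 0.0867 ≈ 0.125.

0.125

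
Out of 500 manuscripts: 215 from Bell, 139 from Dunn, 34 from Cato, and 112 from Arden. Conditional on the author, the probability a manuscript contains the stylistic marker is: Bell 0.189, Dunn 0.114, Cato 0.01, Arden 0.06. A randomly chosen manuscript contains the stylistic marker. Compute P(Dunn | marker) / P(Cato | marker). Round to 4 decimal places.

Prior × likelihood for each hypothesis:
  Bell: 0.43 × 0.189 = 0.08127
  Dunn: 0.278 × 0.114 = 0.031692
  Cato: 0.068 × 0.01 = 0.00068
  Arden: 0.224 × 0.06 = 0.01344
Total = 0.127082.
The ratio is 0.031692 / 0.00068 (the normalizer cancels) = 46.6059.

46.6059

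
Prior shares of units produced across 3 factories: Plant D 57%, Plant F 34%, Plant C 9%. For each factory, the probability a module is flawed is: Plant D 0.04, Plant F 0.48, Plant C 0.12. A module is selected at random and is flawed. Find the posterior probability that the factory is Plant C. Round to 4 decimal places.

Prior × likelihood for each hypothesis:
  Plant D: 0.57 × 0.04 = 0.0228
  Plant F: 0.34 × 0.48 = 0.1632
  Plant C: 0.09 × 0.12 = 0.0108
Normalizing constant = 0.1968.
P(Plant C | evidence) = 0.0108 / 0.1968 ≈ 0.0549.

0.0549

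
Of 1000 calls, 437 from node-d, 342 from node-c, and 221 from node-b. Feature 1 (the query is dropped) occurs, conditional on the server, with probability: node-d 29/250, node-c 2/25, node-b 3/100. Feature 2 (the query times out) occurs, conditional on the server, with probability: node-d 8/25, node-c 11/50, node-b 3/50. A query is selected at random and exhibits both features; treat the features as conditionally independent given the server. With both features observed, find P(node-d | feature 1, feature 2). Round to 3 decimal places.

Prior × likelihood for each hypothesis:
  node-d: 0.437 × 0.116 × 0.32 = 0.01622144
  node-c: 0.342 × 0.08 × 0.22 = 0.0060192
  node-b: 0.221 × 0.03 × 0.06 = 0.0003978
Sum = 0.02263844.
P(node-d | evidence) = 0.01622144 / 0.02263844 ≈ 0.717.

0.717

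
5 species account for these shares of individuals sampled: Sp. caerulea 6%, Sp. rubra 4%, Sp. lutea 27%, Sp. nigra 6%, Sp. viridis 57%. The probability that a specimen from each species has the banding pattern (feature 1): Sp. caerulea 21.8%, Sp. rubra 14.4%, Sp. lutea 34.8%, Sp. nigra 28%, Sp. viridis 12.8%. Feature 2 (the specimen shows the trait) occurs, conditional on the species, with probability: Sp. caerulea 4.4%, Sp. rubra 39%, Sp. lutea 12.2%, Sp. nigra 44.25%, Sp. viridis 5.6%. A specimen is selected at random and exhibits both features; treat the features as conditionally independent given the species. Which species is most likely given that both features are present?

Unnormalized posteriors (prior × likelihood):
  Sp. caerulea: 0.06 × 0.218 × 0.044 = 0.00057552
  Sp. rubra: 0.04 × 0.144 × 0.39 = 0.0022464
  Sp. lutea: 0.27 × 0.348 × 0.122 = 0.01146312
  Sp. nigra: 0.06 × 0.28 × 0.4425 = 0.007434
  Sp. viridis: 0.57 × 0.128 × 0.056 = 0.00408576
Total = 0.0258048.
Largest term belongs to Sp. lutea, so Sp. lutea is most probable.

Sp. lutea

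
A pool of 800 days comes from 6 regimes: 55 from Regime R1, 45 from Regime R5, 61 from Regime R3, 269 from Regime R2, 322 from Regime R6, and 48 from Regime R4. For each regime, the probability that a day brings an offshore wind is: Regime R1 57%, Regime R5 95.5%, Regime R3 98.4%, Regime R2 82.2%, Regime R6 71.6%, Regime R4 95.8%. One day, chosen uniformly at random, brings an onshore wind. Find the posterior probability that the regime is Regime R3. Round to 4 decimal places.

0.0058

Taking complements, P(onshore | each) = Regime R1 0.43, Regime R5 0.045, Regime R3 0.016, Regime R2 0.178, Regime R6 0.284, Regime R4 0.042.
Unnormalized posteriors (prior × likelihood):
  Regime R1: 0.06875 × 0.43 = 0.0295625
  Regime R5: 0.05625 × 0.045 = 0.00253125
  Regime R3: 0.07625 × 0.016 = 0.00122
  Regime R2: 0.33625 × 0.178 = 0.0598525
  Regime R6: 0.4025 × 0.284 = 0.11431
  Regime R4: 0.06 × 0.042 = 0.00252
Sum = 0.20999625.
P(Regime R3 | evidence) = 0.00122 / 0.20999625 ≈ 0.0058.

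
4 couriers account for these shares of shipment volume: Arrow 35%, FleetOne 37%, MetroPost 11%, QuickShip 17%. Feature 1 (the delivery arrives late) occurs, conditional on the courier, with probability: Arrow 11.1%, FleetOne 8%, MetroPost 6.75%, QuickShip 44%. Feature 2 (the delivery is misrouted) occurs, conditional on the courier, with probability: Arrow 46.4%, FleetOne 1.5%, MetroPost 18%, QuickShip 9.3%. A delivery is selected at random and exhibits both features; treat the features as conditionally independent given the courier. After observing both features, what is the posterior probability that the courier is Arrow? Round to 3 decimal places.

Compute prior × likelihood for every hypothesis:
  Arrow: 0.35 × 0.111 × 0.464 = 0.0180264
  FleetOne: 0.37 × 0.08 × 0.015 = 0.000444
  MetroPost: 0.11 × 0.0675 × 0.18 = 0.0013365
  QuickShip: 0.17 × 0.44 × 0.093 = 0.0069564
Sum = 0.0267633.
P(Arrow | evidence) = 0.0180264 / 0.0267633 ≈ 0.674.

0.674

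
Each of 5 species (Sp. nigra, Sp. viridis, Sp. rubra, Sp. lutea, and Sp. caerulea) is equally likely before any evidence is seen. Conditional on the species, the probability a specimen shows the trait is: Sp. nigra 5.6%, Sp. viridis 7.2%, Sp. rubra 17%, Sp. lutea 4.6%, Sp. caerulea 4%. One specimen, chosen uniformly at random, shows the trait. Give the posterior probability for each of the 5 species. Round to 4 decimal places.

Sp. nigra 0.1458, Sp. viridis 0.1875, Sp. rubra 0.4427, Sp. lutea 0.1198, Sp. caerulea 0.1042

With a uniform prior (1/5 each), posterior ∝ likelihood:
  Sp. nigra: 0.056
  Sp. viridis: 0.072
  Sp. rubra: 0.17
  Sp. lutea: 0.046
  Sp. caerulea: 0.04
Normalizing constant = 0.384.
P(Sp. nigra | trait) = 0.056/0.384 ≈ 0.1458
P(Sp. viridis | trait) = 0.072/0.384 ≈ 0.1875
P(Sp. rubra | trait) = 0.17/0.384 ≈ 0.4427
P(Sp. lutea | trait) = 0.046/0.384 ≈ 0.1198
P(Sp. caerulea | trait) = 0.04/0.384 ≈ 0.1042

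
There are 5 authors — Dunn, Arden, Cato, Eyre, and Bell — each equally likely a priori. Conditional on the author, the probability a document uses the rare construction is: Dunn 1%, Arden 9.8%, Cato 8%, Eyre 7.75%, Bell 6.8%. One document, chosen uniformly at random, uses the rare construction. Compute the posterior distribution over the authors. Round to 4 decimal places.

With a uniform prior (1/5 each), posterior ∝ likelihood:
  Dunn: 0.01
  Arden: 0.098
  Cato: 0.08
  Eyre: 0.0775
  Bell: 0.068
Sum = 0.3335.
P(Dunn | rare-form) = 0.01/0.3335 ≈ 0.0300
P(Arden | rare-form) = 0.098/0.3335 ≈ 0.2939
P(Cato | rare-form) = 0.08/0.3335 ≈ 0.2399
P(Eyre | rare-form) = 0.0775/0.3335 ≈ 0.2324
P(Bell | rare-form) = 0.068/0.3335 ≈ 0.2039
(Check: 0.0300+0.2939+0.2399+0.2324+0.2039 = 1.0001.)

Dunn 0.0300, Arden 0.2939, Cato 0.2399, Eyre 0.2324, Bell 0.2039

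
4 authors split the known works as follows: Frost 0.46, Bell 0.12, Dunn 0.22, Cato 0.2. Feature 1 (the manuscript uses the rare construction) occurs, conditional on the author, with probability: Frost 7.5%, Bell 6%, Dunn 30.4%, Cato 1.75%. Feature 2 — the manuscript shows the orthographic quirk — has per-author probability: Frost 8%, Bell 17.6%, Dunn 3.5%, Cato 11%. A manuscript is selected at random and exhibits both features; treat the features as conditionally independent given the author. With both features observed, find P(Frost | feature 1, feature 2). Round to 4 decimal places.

0.4087

Unnormalized posteriors (prior × likelihood):
  Frost: 0.46 × 0.075 × 0.08 = 0.00276
  Bell: 0.12 × 0.06 × 0.176 = 0.0012672
  Dunn: 0.22 × 0.304 × 0.035 = 0.0023408
  Cato: 0.2 × 0.0175 × 0.11 = 0.000385
Total = 0.006753.
P(Frost | evidence) = 0.00276 / 0.006753 ≈ 0.4087.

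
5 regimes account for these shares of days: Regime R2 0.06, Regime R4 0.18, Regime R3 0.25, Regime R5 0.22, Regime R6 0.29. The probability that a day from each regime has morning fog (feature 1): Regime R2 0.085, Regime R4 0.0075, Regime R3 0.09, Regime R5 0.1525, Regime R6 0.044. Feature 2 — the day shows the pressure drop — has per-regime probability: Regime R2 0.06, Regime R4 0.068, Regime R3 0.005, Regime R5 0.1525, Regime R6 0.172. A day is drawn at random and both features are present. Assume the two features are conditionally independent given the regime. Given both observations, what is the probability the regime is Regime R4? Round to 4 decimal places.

0.0117

Prior × likelihood for each hypothesis:
  Regime R2: 0.06 × 0.085 × 0.06 = 0.000306
  Regime R4: 0.18 × 0.0075 × 0.068 = 0.0000918
  Regime R3: 0.25 × 0.09 × 0.005 = 0.0001125
  Regime R5: 0.22 × 0.1525 × 0.1525 = 0.005116375
  Regime R6: 0.29 × 0.044 × 0.172 = 0.00219472
Total = 0.007821395.
P(Regime R4 | evidence) = 0.0000918 / 0.007821395 ≈ 0.0117.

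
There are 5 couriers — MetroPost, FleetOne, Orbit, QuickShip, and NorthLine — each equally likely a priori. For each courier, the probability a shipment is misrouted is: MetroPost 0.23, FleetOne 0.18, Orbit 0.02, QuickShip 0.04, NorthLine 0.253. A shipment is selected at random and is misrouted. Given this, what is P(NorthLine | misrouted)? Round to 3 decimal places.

0.350

Since the prior is uniform, the posterior is proportional to the likelihood:
  MetroPost: 0.23
  FleetOne: 0.18
  Orbit: 0.02
  QuickShip: 0.04
  NorthLine: 0.253
Normalizing constant = 0.723.
P(NorthLine | evidence) = 0.253 / 0.723 ≈ 0.350.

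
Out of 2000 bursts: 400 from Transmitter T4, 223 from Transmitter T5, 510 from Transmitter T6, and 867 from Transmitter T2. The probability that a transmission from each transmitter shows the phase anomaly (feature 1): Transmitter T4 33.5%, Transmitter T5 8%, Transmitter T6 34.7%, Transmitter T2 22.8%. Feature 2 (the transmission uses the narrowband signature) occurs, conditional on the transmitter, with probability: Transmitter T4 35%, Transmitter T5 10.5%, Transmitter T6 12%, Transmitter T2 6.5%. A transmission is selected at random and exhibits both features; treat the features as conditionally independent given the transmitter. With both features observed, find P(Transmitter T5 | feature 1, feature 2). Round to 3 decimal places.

0.023

By Bayes' rule, posterior ∝ prior × likelihood:
  Transmitter T4: 0.2 × 0.335 × 0.35 = 0.02345
  Transmitter T5: 0.1115 × 0.08 × 0.105 = 0.0009366
  Transmitter T6: 0.255 × 0.347 × 0.12 = 0.0106182
  Transmitter T2: 0.4335 × 0.228 × 0.065 = 0.00642447
Normalizing constant = 0.04142927.
P(Transmitter T5 | evidence) = 0.0009366 / 0.04142927 ≈ 0.023.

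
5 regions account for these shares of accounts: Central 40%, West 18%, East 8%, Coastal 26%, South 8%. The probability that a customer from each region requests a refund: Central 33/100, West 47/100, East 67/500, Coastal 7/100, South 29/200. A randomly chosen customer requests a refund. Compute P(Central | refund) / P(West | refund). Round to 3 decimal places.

Unnormalized posteriors (prior × likelihood):
  Central: 0.4 × 0.33 = 0.132
  West: 0.18 × 0.47 = 0.0846
  East: 0.08 × 0.134 = 0.01072
  Coastal: 0.26 × 0.07 = 0.0182
  South: 0.08 × 0.145 = 0.0116
Total = 0.25712.
The ratio is 0.132 / 0.0846 (the normalizer cancels) = 1.560.

1.560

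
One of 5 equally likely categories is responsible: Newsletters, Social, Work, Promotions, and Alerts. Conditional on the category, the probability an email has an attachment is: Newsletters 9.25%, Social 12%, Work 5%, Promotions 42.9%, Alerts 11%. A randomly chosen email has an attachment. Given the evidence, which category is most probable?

Promotions

Since the prior is uniform, the posterior is proportional to the likelihood:
  Newsletters: 0.0925
  Social: 0.12
  Work: 0.05
  Promotions: 0.429
  Alerts: 0.11
Total = 0.8015.
Largest term belongs to Promotions, so Promotions is most probable.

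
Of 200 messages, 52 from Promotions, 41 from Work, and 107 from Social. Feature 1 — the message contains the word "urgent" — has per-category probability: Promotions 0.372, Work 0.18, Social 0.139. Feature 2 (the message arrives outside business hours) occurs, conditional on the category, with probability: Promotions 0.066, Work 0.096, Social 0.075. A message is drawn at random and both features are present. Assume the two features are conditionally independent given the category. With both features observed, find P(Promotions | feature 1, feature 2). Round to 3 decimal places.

By Bayes' rule, posterior ∝ prior × likelihood:
  Promotions: 0.26 × 0.372 × 0.066 = 0.00638352
  Work: 0.205 × 0.18 × 0.096 = 0.0035424
  Social: 0.535 × 0.139 × 0.075 = 0.005577375
Sum = 0.015503295.
P(Promotions | evidence) = 0.00638352 / 0.015503295 ≈ 0.412.

0.412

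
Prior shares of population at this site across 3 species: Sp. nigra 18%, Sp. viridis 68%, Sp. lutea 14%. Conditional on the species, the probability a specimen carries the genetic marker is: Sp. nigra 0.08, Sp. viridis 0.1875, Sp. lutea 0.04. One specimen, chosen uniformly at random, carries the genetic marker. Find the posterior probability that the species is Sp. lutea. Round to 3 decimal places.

0.038

Prior × likelihood for each hypothesis:
  Sp. nigra: 0.18 × 0.08 = 0.0144
  Sp. viridis: 0.68 × 0.1875 = 0.1275
  Sp. lutea: 0.14 × 0.04 = 0.0056
Sum = 0.1475.
P(Sp. lutea | evidence) = 0.0056 / 0.1475 ≈ 0.038.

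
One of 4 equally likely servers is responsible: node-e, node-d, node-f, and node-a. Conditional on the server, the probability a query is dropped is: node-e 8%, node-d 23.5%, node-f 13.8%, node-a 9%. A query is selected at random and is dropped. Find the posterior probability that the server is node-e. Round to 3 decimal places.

With a uniform prior (1/4 each), posterior ∝ likelihood:
  node-e: 0.08
  node-d: 0.235
  node-f: 0.138
  node-a: 0.09
Total = 0.543.
P(node-e | evidence) = 0.08 / 0.543 ≈ 0.147.

0.147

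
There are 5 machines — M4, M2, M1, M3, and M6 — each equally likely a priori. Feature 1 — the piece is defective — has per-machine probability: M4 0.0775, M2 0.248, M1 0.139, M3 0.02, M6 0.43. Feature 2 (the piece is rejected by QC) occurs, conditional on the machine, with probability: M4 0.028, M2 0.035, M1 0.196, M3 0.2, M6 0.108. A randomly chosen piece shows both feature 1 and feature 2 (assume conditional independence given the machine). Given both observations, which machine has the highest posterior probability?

M6

Since the prior is uniform, the posterior is proportional to the likelihood:
  M4: 0.0775 × 0.028 = 0.00217
  M2: 0.248 × 0.035 = 0.00868
  M1: 0.139 × 0.196 = 0.027244
  M3: 0.02 × 0.2 = 0.004
  M6: 0.43 × 0.108 = 0.04644
Normalizing constant = 0.088534.
Largest term belongs to M6, so M6 is most probable.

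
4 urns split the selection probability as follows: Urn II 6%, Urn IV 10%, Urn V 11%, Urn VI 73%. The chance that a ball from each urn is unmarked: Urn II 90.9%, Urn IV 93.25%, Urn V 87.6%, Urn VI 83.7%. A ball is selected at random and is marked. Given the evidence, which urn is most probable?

Urn VI

Taking complements, P(marked | each) = Urn II 0.091, Urn IV 0.0675, Urn V 0.124, Urn VI 0.163.
Compute prior × likelihood for every hypothesis:
  Urn II: 0.06 × 0.091 = 0.00546
  Urn IV: 0.1 × 0.0675 = 0.00675
  Urn V: 0.11 × 0.124 = 0.01364
  Urn VI: 0.73 × 0.163 = 0.11899
Sum = 0.14484.
Largest term belongs to Urn VI, so Urn VI is most probable.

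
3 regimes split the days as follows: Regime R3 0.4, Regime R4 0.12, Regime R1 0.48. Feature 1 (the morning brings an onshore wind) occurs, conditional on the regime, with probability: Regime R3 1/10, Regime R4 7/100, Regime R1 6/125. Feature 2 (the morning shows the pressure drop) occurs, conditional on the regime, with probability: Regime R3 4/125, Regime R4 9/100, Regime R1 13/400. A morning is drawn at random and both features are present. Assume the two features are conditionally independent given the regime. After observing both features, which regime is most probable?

Regime R3

By Bayes' rule, posterior ∝ prior × likelihood:
  Regime R3: 0.4 × 0.1 × 0.032 = 0.00128
  Regime R4: 0.12 × 0.07 × 0.09 = 0.000756
  Regime R1: 0.48 × 0.048 × 0.0325 = 0.0007488
Normalizing constant = 0.0027848.
Largest term belongs to Regime R3, so Regime R3 is most probable.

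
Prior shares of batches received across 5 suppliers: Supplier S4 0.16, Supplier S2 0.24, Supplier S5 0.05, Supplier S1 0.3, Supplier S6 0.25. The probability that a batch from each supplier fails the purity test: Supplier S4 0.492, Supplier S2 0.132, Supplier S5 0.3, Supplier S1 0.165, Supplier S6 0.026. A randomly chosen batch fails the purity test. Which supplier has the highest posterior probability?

Prior × likelihood for each hypothesis:
  Supplier S4: 0.16 × 0.492 = 0.07872
  Supplier S2: 0.24 × 0.132 = 0.03168
  Supplier S5: 0.05 × 0.3 = 0.015
  Supplier S1: 0.3 × 0.165 = 0.0495
  Supplier S6: 0.25 × 0.026 = 0.0065
Total = 0.1814.
Largest term belongs to Supplier S4, so Supplier S4 is most probable.

Supplier S4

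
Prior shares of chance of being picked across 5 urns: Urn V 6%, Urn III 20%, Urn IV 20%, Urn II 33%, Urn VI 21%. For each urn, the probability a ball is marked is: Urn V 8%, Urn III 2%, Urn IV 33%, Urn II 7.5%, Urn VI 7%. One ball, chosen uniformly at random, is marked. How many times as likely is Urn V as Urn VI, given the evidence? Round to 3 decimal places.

0.327

By Bayes' rule, posterior ∝ prior × likelihood:
  Urn V: 0.06 × 0.08 = 0.0048
  Urn III: 0.2 × 0.02 = 0.004
  Urn IV: 0.2 × 0.33 = 0.066
  Urn II: 0.33 × 0.075 = 0.02475
  Urn VI: 0.21 × 0.07 = 0.0147
Normalizing constant = 0.11425.
The ratio is 0.0048 / 0.0147 (the normalizer cancels) = 0.327.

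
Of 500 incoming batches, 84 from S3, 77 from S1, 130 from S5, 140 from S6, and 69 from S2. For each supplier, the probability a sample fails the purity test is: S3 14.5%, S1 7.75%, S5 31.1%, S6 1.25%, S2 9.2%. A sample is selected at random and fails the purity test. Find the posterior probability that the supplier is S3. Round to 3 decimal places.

Unnormalized posteriors (prior × likelihood):
  S3: 0.168 × 0.145 = 0.02436
  S1: 0.154 × 0.0775 = 0.011935
  S5: 0.26 × 0.311 = 0.08086
  S6: 0.28 × 0.0125 = 0.0035
  S2: 0.138 × 0.092 = 0.012696
Normalizing constant = 0.133351.
P(S3 | evidence) = 0.02436 / 0.133351 ≈ 0.183.

0.183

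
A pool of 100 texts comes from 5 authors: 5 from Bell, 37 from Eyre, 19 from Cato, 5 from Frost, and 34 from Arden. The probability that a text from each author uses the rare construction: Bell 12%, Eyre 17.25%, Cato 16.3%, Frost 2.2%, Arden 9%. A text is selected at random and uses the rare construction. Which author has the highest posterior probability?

Eyre

Prior × likelihood for each hypothesis:
  Bell: 0.05 × 0.12 = 0.006
  Eyre: 0.37 × 0.1725 = 0.063825
  Cato: 0.19 × 0.163 = 0.03097
  Frost: 0.05 × 0.022 = 0.0011
  Arden: 0.34 × 0.09 = 0.0306
Sum = 0.132495.
Largest term belongs to Eyre, so Eyre is most probable.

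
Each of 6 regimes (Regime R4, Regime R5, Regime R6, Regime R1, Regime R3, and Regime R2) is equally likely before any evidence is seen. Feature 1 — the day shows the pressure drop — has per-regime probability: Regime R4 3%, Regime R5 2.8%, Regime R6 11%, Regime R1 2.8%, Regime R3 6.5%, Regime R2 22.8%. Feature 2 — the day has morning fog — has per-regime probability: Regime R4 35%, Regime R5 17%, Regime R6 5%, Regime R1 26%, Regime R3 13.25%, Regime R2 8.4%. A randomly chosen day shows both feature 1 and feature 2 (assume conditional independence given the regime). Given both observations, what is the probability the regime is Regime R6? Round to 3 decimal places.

Since the prior is uniform, the posterior is proportional to the likelihood:
  Regime R4: 0.03 × 0.35 = 0.0105
  Regime R5: 0.028 × 0.17 = 0.00476
  Regime R6: 0.11 × 0.05 = 0.0055
  Regime R1: 0.028 × 0.26 = 0.00728
  Regime R3: 0.065 × 0.1325 = 0.0086125
  Regime R2: 0.228 × 0.084 = 0.019152
Normalizing constant = 0.0558045.
P(Regime R6 | evidence) = 0.0055 / 0.0558045 ≈ 0.099.

0.099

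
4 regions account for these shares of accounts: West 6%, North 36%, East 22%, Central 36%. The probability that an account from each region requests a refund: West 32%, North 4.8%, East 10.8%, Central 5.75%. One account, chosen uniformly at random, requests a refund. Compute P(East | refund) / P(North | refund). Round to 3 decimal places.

1.375

Compute prior × likelihood for every hypothesis:
  West: 0.06 × 0.32 = 0.0192
  North: 0.36 × 0.048 = 0.01728
  East: 0.22 × 0.108 = 0.02376
  Central: 0.36 × 0.0575 = 0.0207
Normalizing constant = 0.08094.
The ratio is 0.02376 / 0.01728 (the normalizer cancels) = 1.375.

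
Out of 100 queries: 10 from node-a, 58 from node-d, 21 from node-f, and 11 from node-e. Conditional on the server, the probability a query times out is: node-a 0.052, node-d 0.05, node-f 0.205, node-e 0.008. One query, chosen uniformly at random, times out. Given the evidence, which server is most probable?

node-f

Unnormalized posteriors (prior × likelihood):
  node-a: 0.1 × 0.052 = 0.0052
  node-d: 0.58 × 0.05 = 0.029
  node-f: 0.21 × 0.205 = 0.04305
  node-e: 0.11 × 0.008 = 0.00088
Total = 0.07813.
Largest term belongs to node-f, so node-f is most probable.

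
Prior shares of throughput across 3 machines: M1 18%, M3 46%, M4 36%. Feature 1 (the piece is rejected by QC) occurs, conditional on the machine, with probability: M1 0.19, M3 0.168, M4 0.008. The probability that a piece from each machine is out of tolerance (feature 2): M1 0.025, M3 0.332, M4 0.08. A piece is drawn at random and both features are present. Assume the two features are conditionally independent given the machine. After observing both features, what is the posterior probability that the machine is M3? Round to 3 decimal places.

Compute prior × likelihood for every hypothesis:
  M1: 0.18 × 0.19 × 0.025 = 0.000855
  M3: 0.46 × 0.168 × 0.332 = 0.02565696
  M4: 0.36 × 0.008 × 0.08 = 0.0002304
Normalizing constant = 0.02674236.
P(M3 | evidence) = 0.02565696 / 0.02674236 ≈ 0.959.

0.959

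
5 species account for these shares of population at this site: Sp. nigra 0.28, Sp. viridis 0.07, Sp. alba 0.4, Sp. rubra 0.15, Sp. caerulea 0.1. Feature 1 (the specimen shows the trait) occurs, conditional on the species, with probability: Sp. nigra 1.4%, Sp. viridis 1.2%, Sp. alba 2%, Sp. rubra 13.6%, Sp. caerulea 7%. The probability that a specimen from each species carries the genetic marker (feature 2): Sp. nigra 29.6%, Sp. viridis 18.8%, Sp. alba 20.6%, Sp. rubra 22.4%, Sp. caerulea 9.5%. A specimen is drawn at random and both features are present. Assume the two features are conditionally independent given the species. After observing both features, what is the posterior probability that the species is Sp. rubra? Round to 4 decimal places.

0.5572

By Bayes' rule, posterior ∝ prior × likelihood:
  Sp. nigra: 0.28 × 0.014 × 0.296 = 0.00116032
  Sp. viridis: 0.07 × 0.012 × 0.188 = 0.00015792
  Sp. alba: 0.4 × 0.02 × 0.206 = 0.001648
  Sp. rubra: 0.15 × 0.136 × 0.224 = 0.0045696
  Sp. caerulea: 0.1 × 0.07 × 0.095 = 0.000665
Total = 0.00820084.
P(Sp. rubra | evidence) = 0.0045696 / 0.00820084 ≈ 0.5572.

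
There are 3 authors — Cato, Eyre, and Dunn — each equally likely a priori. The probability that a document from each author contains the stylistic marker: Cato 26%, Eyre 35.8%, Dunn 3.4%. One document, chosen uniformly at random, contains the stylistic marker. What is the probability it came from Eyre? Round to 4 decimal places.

0.5491

Since the prior is uniform, the posterior is proportional to the likelihood:
  Cato: 0.26
  Eyre: 0.358
  Dunn: 0.034
Sum = 0.652.
P(Eyre | evidence) = 0.358 / 0.652 ≈ 0.5491.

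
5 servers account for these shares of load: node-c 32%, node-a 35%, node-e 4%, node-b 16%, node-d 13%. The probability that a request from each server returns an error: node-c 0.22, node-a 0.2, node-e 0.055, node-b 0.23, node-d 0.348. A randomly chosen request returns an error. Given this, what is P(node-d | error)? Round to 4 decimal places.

Prior × likelihood for each hypothesis:
  node-c: 0.32 × 0.22 = 0.0704
  node-a: 0.35 × 0.2 = 0.07
  node-e: 0.04 × 0.055 = 0.0022
  node-b: 0.16 × 0.23 = 0.0368
  node-d: 0.13 × 0.348 = 0.04524
Total = 0.22464.
P(node-d | evidence) = 0.04524 / 0.22464 ≈ 0.2014.

0.2014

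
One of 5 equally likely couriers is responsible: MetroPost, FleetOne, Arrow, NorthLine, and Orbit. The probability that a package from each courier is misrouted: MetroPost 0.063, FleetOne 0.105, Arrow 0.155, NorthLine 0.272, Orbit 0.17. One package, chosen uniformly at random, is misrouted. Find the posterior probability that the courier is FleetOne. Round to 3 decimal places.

0.137

With a uniform prior (1/5 each), posterior ∝ likelihood:
  MetroPost: 0.063
  FleetOne: 0.105
  Arrow: 0.155
  NorthLine: 0.272
  Orbit: 0.17
Total = 0.765.
P(FleetOne | evidence) = 0.105 / 0.765 ≈ 0.137.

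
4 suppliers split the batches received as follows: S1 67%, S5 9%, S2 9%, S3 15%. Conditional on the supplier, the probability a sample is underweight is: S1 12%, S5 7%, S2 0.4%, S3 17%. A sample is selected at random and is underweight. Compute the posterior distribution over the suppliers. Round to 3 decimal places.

Compute prior × likelihood for every hypothesis:
  S1: 0.67 × 0.12 = 0.0804
  S5: 0.09 × 0.07 = 0.0063
  S2: 0.09 × 0.004 = 0.00036
  S3: 0.15 × 0.17 = 0.0255
Normalizing constant = 0.11256.
P(S1 | underweight) = 0.0804/0.11256 ≈ 0.714
P(S5 | underweight) = 0.0063/0.11256 ≈ 0.056
P(S2 | underweight) = 0.00036/0.11256 ≈ 0.003
P(S3 | underweight) = 0.0255/0.11256 ≈ 0.227

S1 0.714, S5 0.056, S2 0.003, S3 0.227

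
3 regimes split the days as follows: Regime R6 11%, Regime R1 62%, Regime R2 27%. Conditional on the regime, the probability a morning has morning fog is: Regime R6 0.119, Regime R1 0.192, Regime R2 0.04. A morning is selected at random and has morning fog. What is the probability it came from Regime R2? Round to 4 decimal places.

By Bayes' rule, posterior ∝ prior × likelihood:
  Regime R6: 0.11 × 0.119 = 0.01309
  Regime R1: 0.62 × 0.192 = 0.11904
  Regime R2: 0.27 × 0.04 = 0.0108
Sum = 0.14293.
P(Regime R2 | evidence) = 0.0108 / 0.14293 ≈ 0.0756.

0.0756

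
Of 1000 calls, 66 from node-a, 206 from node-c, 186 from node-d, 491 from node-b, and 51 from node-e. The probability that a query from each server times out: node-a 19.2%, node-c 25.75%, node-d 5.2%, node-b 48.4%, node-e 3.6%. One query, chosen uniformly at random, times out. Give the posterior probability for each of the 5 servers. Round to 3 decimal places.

node-a 0.040, node-c 0.168, node-d 0.031, node-b 0.755, node-e 0.006

Prior × likelihood for each hypothesis:
  node-a: 0.066 × 0.192 = 0.012672
  node-c: 0.206 × 0.2575 = 0.053045
  node-d: 0.186 × 0.052 = 0.009672
  node-b: 0.491 × 0.484 = 0.237644
  node-e: 0.051 × 0.036 = 0.001836
Normalizing constant = 0.314869.
P(node-a | timeout) = 0.012672/0.314869 ≈ 0.040
P(node-c | timeout) = 0.053045/0.314869 ≈ 0.168
P(node-d | timeout) = 0.009672/0.314869 ≈ 0.031
P(node-b | timeout) = 0.237644/0.314869 ≈ 0.755
P(node-e | timeout) = 0.001836/0.314869 ≈ 0.006
(Check: 0.040+0.168+0.031+0.755+0.006 = 1.000.)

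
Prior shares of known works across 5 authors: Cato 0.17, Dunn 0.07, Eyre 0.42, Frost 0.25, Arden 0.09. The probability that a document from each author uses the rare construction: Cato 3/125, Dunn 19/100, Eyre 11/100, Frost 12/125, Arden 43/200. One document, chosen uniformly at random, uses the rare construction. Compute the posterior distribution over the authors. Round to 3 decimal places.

Cato 0.038, Dunn 0.124, Eyre 0.432, Frost 0.224, Arden 0.181

Compute prior × likelihood for every hypothesis:
  Cato: 0.17 × 0.024 = 0.00408
  Dunn: 0.07 × 0.19 = 0.0133
  Eyre: 0.42 × 0.11 = 0.0462
  Frost: 0.25 × 0.096 = 0.024
  Arden: 0.09 × 0.215 = 0.01935
Sum = 0.10693.
P(Cato | rare-form) = 0.00408/0.10693 ≈ 0.038
P(Dunn | rare-form) = 0.0133/0.10693 ≈ 0.124
P(Eyre | rare-form) = 0.0462/0.10693 ≈ 0.432
P(Frost | rare-form) = 0.024/0.10693 ≈ 0.224
P(Arden | rare-form) = 0.01935/0.10693 ≈ 0.181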